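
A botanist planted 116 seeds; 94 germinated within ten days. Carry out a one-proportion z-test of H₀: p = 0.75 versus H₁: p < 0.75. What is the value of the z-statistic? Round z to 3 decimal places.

z = 1.501

With x = 94 successes in n = 116, p̂ = 0.81034.
SE₀ = √(0.75·0.25/116) = 0.040204.
Test statistic: z = 0.06034/0.040204 = 1.501.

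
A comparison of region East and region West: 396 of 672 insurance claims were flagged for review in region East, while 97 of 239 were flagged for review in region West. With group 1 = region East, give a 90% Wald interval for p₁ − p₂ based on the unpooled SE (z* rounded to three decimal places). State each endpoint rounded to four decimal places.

(0.1226, 0.2443)

p̂₁ = 0.58929, p̂₂ = 0.40586, so the observed difference is 0.18343.
SE = √(0.000360161 + 0.001008942) = √0.001369103 = 0.037001.
For 90% confidence, z* = 1.645. Margin of error = 0.06087.
So the interval runs from 0.1226 to 0.2443.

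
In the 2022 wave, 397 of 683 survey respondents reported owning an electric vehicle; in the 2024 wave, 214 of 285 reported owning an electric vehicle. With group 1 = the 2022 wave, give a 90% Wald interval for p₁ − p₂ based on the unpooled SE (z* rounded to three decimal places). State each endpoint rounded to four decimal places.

p̂₁ = 397/683 = 0.58126, p̂₂ = 214/285 = 0.75088; p̂₁ − p̂₂ = -0.16962.
Unpooled SE = √(p̂₁(1−p̂₁)/n₁ + p̂₂(1−p̂₂)/n₂) = √(0.000356364 + 0.000656353) = 0.031823.
z* = 1.645 at the 90% level. Margin of error = 0.05235.
So the interval runs from -0.2220 to -0.1173.

(-0.2220, -0.1173)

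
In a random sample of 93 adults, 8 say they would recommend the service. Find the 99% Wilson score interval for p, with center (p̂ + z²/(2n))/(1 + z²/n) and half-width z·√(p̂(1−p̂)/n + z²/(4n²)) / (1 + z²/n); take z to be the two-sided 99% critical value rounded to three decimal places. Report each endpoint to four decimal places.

(0.0362, 0.1910)

p̂ = 8/93 = 0.08602; z = 2.576, so z² = 6.635776.
1 + z²/n = 1.071352.
Adjusted center: (0.08602 + z²/(2n))/1.071352 = 0.11359.
Radicand: p̂(1−p̂)/n + z²/(4n²) = 0.000845396 + 0.000191808 = 0.001037204.
Half-width = 2.576·√0.001037204/1.071352 = 0.07744.
So the interval runs from 0.0362 to 0.1910.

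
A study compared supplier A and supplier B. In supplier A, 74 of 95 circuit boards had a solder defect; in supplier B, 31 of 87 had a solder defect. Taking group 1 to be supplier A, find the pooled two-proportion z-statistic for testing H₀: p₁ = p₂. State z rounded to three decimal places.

Sample proportions: p̂₁ = 74/95 = 0.77895 and p̂₂ = 31/87 = 0.35632.
Pooling: p̂ = 105/182 = 0.57692.
SE = √[p̂(1−p̂)(1/n₁+1/n₂)] = √[0.57692·0.42308·(1/95+1/87)] ≈ 0.073313.
z = (p̂₁ − p̂₂)/SE = (0.77895 − 0.35632)/0.073313 = 0.42263/0.073313 = 5.765.

z = 5.765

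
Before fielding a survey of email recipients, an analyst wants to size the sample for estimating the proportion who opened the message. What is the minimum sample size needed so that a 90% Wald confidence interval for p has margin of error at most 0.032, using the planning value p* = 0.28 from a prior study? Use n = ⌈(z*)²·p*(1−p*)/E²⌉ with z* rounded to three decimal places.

For 90% confidence, z* = 1.645.
p*(1−p*) = 0.28·0.72 = 0.2016.
(z*)²·p*(1−p*)/E² = 2.706025·0.2016/0.001024 = 532.749.
Rounding up, n = 533.

n = 533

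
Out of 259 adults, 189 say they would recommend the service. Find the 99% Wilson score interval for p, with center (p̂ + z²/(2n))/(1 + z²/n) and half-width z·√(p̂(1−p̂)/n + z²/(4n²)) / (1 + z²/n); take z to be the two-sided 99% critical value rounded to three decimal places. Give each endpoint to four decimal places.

Here p̂ = 189/259 = 0.72973 and z = 2.576 (z² = 6.635776).
Denominator 1 + z²/n = 1 + 6.635776/259 = 1.025621.
Adjusted center: (0.72973 + z²/(2n))/1.025621 = 0.72399.
Radicand: p̂(1−p̂)/n + z²/(4n²) = 0.000761484 + 0.000024730 = 0.000786214.
Half-width = z·√(radicand)/denom = 2.576·0.028040/1.025621 = 0.07043.
So the interval runs from 0.6536 to 0.7944.

(0.6536, 0.7944)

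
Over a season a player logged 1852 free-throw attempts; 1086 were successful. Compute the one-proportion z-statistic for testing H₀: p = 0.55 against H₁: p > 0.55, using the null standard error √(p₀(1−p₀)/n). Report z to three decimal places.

With x = 1086 successes in n = 1852, p̂ = 0.58639.
Under H₀, SE = √(p₀(1−p₀)/n) = √(0.55·0.45/1852) = √0.000133639 = 0.011560.
z = (p̂ − p₀)/SE = (0.58639 − 0.55)/0.011560 = 3.148.

z = 3.148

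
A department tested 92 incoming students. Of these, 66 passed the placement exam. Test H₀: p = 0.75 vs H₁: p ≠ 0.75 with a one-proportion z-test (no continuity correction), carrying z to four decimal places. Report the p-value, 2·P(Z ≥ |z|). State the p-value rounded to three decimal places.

p̂ = 66/92 = 0.71739.
SE₀ = √(0.75·0.25/92) = 0.045145.
z = (p̂ − p₀)/SE = (66/92 − 0.75)/0.045145 ≈ -0.7223.
From the standard normal, 2·P(Z ≥ |z|) = 0.470.

p-value = 0.470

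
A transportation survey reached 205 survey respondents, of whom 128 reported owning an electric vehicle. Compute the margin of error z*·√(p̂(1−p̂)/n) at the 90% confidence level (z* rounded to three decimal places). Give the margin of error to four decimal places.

ME = 0.0556

p̂ = 128/205 = 0.62439.
SE = √(p̂(1−p̂)/n) = √(0.234527/205) = 0.033824.
z* = 1.645 at the 90% level.
Margin of error = z*·SE = 1.645 × 0.033824 = 0.0556.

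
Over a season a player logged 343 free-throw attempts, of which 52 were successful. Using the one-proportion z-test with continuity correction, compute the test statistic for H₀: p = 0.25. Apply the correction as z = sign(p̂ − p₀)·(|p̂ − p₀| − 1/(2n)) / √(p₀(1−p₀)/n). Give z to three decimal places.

With x = 52 successes in n = 343, p̂ = 0.15160. p̂ − p₀ = -0.098397.
1/(2n) = 0.001458.
Corrected numerator: |-0.098397| − 0.001458 = 0.096939.
SE₀ = √(0.25·0.75/343) = 0.023380.
z = −0.096939/0.023380 = -4.146.

z = -4.146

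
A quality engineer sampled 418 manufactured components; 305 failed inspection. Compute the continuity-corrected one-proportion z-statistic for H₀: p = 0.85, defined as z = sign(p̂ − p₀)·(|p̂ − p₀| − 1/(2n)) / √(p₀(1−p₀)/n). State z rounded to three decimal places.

z = -6.822

With x = 305 successes in n = 418, p̂ = 0.72967. p̂ − p₀ = -0.120335.
Continuity correction 1/(2n) = 1/836 = 0.001196.
Corrected numerator: |-0.120335| − 0.001196 = 0.119139.
Null standard error: √(0.85·0.15/418) = √0.000305024 = 0.017465.
z = (−)0.119139/0.017465 = -6.822.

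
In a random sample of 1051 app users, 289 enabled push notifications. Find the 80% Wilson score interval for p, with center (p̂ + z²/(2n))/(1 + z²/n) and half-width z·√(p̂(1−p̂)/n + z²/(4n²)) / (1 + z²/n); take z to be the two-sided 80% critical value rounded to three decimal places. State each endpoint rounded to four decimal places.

(0.2577, 0.2930)

Here p̂ = 289/1051 = 0.27498 and z = 1.282 (z² = 1.643524).
Denominator 1 + z²/n = 1 + 1.643524/1051 = 1.001564.
Adjusted center: (0.27498 + z²/(2n))/1.001564 = 0.27533.
Radicand: p̂(1−p̂)/n + z²/(4n²) = 0.000189690 + 0.000000372 = 0.000190062.
Half-width = 1.282·√0.000190062/1.001564 = 0.01765.
CI: 0.27533 ± 0.01765 = (0.2577, 0.2930).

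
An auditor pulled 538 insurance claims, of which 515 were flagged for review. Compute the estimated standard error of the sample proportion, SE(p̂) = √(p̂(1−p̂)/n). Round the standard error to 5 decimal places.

Sample proportion p̂ = 515/538 = 0.95725.
p̂(1−p̂) = 0.95725·0.04275 = 0.040922.
Dividing by n and taking the root: √0.000076063 = 0.00872.

SE = 0.00872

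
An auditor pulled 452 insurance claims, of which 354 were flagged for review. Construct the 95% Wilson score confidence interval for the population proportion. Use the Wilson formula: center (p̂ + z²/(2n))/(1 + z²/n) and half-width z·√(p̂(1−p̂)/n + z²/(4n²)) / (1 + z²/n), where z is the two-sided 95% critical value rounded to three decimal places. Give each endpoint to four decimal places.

p̂ = 354/452 = 0.78319; z = 1.960, so z² = 3.841600.
Denominator 1 + z²/n = 1 + 3.841600/452 = 1.008499.
Adjusted center: (0.78319 + z²/(2n))/1.008499 = 0.78080.
Radicand: p̂(1−p̂)/n + z²/(4n²) = 0.000375677 + 0.000004701 = 0.000380378.
Half-width = z·√(radicand)/denom = 1.960·0.019503/1.008499 = 0.03790.
So the interval runs from 0.7429 to 0.8187.

(0.7429, 0.8187)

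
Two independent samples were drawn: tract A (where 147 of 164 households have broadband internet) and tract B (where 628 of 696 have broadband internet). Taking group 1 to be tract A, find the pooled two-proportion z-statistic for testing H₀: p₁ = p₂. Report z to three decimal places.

p̂₁ = 147/164 = 0.89634, p̂₂ = 628/696 = 0.90230.
Pooling: p̂ = 775/860 = 0.90116.
Pooled SE = √[0.0890684·0.00753434] ≈ 0.025905.
z = (p̂₁ − p̂₂)/SE = (0.89634 − 0.90230)/0.025905 = -0.00596/0.025905 = -0.230.

z = -0.230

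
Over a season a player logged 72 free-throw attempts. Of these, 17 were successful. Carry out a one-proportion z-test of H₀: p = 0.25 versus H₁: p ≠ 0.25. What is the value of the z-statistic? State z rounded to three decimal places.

z = -0.272

p̂ = 17/72 = 0.23611.
SE₀ = √(0.25·0.75/72) = 0.051031.
Test statistic: z = -0.01389/0.051031 = -0.272.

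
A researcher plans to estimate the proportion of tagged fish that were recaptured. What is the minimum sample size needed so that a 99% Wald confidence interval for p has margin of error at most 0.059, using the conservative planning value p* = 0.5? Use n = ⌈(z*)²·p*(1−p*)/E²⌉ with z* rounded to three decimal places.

For 99% confidence, z* = 2.576.
p*(1−p*) = 0.50·0.50 = 0.2500.
(z*)²·p*(1−p*)/E² = 6.635776·0.2500/0.003481 = 476.571.
⌈476.571⌉ = 477.

n = 477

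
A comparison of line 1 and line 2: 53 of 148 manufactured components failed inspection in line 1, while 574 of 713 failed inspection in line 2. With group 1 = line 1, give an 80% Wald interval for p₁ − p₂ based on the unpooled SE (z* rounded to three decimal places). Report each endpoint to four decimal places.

(-0.5009, -0.3930)

p̂₁ = 53/148 = 0.35811, p̂₂ = 574/713 = 0.80505; p̂₁ − p̂₂ = -0.44694.
SE = √(0.001553153 + 0.000220119) = √0.001773272 = 0.042110.
z* = 1.282 at the 80% level. Margin of error = 0.05399.
So the interval runs from -0.5009 to -0.3930.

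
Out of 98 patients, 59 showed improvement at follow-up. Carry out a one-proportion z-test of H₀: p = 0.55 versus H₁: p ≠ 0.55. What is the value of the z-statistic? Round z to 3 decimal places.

z = 1.036

p̂ = 59/98 = 0.60204.
SE₀ = √(0.55·0.45/98) = 0.050254.
Test statistic: z = 0.05204/0.050254 = 1.036.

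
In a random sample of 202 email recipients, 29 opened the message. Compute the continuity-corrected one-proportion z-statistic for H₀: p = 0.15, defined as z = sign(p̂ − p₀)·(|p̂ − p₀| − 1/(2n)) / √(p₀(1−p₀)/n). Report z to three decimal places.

z = -0.158

The sample proportion is 29/202 = 0.14356. p̂ − p₀ = -0.006436.
1/(2n) = 0.002475.
Corrected numerator: |-0.006436| − 0.002475 = 0.003961.
Under H₀, SE = √(p₀(1−p₀)/n) = √(0.15·0.85/202) = √0.000631188 = 0.025123.
z = (−)0.003961/0.025123 = -0.158.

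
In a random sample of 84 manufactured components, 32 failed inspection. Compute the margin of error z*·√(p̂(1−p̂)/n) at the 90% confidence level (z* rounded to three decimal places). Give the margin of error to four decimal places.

With x = 32 successes in n = 84, p̂ = 0.38095.
SE = √(p̂(1−p̂)/n) = √(0.235828/84) = 0.052986.
For 90% confidence, z* = 1.645.
ME = 1.645·0.052986 = 0.0872.

ME = 0.0872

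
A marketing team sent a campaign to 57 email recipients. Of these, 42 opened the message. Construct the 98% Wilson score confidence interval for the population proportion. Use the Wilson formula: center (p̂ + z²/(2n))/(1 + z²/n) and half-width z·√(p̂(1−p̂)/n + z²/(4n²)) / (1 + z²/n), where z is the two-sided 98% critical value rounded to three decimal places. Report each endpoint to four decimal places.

p̂ = 42/57 = 0.73684; z = 2.326, so z² = 5.410276.
1 + z²/n = 1.094917.
Adjusted center: (0.73684 + z²/(2n))/1.094917 = 0.71631.
Radicand: p̂(1−p̂)/n + z²/(4n²) = 0.003401856 + 0.000416303 = 0.003818159.
Half-width = 2.326·√0.003818159/1.094917 = 0.13127.
CI: 0.71631 ± 0.13127 = (0.5850, 0.8476).

(0.5850, 0.8476)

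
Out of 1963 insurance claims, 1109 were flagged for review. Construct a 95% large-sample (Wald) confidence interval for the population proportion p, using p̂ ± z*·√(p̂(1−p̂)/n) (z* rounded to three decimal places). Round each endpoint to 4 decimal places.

With x = 1109 successes in n = 1963, p̂ = 0.56495.
SE = √(p̂(1−p̂)/n) = √(0.245781/1963) = 0.011190.
The 95% critical value is z* = 1.960.
Margin = 1.960·0.011190 = 0.02193.
Interval: 0.56495 ± 0.02193 → (0.5430, 0.5869).

(0.5430, 0.5869)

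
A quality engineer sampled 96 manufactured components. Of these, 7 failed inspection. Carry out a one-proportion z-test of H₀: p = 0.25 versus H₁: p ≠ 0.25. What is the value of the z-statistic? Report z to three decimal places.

z = -4.007

p̂ = 7/96 = 0.07292.
Null standard error: √(0.25·0.75/96) = √0.001953125 = 0.044194.
z = (p̂ − p₀)/SE = (0.07292 − 0.25)/0.044194 = -4.007.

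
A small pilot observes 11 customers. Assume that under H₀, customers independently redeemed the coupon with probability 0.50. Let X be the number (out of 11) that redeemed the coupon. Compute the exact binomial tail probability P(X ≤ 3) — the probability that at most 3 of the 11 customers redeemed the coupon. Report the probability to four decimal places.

X is binomial with n = 11 and p = 0.50.
P(X ≤ 3) = C(11,0)·0.50^0·0.50^11 + C(11,1)·0.50^1·0.50^10 + C(11,2)·0.50^2·0.50^9 + C(11,3)·0.50^3·0.50^8.
= 0.000488 + 0.005371 + 0.026855 + 0.080566 = 0.1133.

P = 0.1133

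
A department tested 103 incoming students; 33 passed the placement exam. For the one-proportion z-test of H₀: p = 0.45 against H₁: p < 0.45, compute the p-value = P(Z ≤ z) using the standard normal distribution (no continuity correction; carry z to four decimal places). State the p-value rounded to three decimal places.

With x = 33 successes in n = 103, p̂ = 0.32039.
SE₀ = √(0.45·0.55/103) = 0.049020.
Test statistic (full precision, shown to 4 dp): z = (33/103 − 0.45)/SE₀ ≈ -2.6441.
From the standard normal, P(Z ≤ z) = 0.004.

p-value = 0.004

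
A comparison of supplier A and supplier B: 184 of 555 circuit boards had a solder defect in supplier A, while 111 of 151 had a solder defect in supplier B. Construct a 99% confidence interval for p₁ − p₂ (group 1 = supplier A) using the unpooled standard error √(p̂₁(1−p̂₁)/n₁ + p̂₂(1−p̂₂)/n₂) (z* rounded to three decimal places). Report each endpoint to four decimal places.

p̂₁ = 184/555 = 0.33153, p̂₂ = 111/151 = 0.73510; p̂₁ − p̂₂ = -0.40357.
Unpooled SE = √(p̂₁(1−p̂₁)/n₁ + p̂₂(1−p̂₂)/n₂) = √(0.000399312 + 0.001289591) = 0.041096.
For 99% confidence, z* = 2.576. Margin = 2.576·0.041096 = 0.10586.
So the interval runs from -0.5094 to -0.2977.

(-0.5094, -0.2977)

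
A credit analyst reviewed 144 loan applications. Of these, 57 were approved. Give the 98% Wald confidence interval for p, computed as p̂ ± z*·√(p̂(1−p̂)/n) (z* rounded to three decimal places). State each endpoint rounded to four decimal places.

(0.3010, 0.4906)

With x = 57 successes in n = 144, p̂ = 0.39583.
SE(p̂) = √(0.39583·0.60417/144) = 0.040752.
For 98% confidence, z* = 2.326.
Margin of error: 2.326 × 0.040752 = 0.09479.
Interval: 0.39583 ± 0.09479 → (0.3010, 0.4906).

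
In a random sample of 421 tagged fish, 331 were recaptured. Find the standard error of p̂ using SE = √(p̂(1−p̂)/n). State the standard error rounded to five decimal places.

SE = 0.01998

The sample proportion is 331/421 = 0.78622.
p̂(1−p̂) = 0.78622·0.21378 = 0.168078.
SE = √(0.168078/421) = √0.000399235 = 0.01998.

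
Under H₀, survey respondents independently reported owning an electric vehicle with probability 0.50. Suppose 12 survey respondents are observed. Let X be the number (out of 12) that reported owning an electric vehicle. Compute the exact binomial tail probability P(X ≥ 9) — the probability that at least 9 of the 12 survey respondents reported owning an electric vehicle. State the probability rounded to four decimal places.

P = 0.0730

X ~ Binomial(n=12, p=0.50).
P(X ≥ 9) = C(12,9)·0.50^9·0.50^3 + C(12,10)·0.50^10·0.50^2 + C(12,11)·0.50^11·0.50^1 + C(12,12)·0.50^12·0.50^0.
= 0.053711 + 0.016113 + 0.002930 + 0.000244 = 0.0730.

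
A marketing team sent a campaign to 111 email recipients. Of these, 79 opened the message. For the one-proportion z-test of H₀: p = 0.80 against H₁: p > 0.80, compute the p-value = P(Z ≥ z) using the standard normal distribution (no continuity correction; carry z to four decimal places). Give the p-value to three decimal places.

With x = 79 successes in n = 111, p̂ = 0.71171.
Under H₀, SE = √(p₀(1−p₀)/n) = √(0.80·0.20/111) = √0.001441441 = 0.037966.
Test statistic (full precision, shown to 4 dp): z = (79/111 − 0.80)/SE₀ ≈ -2.3254.
p-value = P(Z ≥ z) with z = -2.3254 → 0.990.

p-value = 0.990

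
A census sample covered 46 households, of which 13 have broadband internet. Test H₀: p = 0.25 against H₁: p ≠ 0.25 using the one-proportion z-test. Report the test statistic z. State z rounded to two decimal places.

With x = 13 successes in n = 46, p̂ = 0.28261.
Null standard error: √(0.25·0.75/46) = √0.004076087 = 0.063844.
z = (0.28261 − 0.25)/0.063844 = 0.03261/0.063844 = 0.51.

z = 0.51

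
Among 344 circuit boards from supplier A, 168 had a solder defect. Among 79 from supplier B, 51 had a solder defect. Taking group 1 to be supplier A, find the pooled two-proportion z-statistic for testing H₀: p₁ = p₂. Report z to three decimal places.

z = -2.522

Sample proportions: p̂₁ = 168/344 = 0.48837 and p̂₂ = 51/79 = 0.64557.
Pooled p̂ = (168+51)/(344+79) = 219/423 = 0.51773.
SE = √[p̂(1−p̂)(1/n₁+1/n₂)] = √[0.51773·0.48227·(1/344+1/79)] ≈ 0.062341.
z = -0.15720/0.062341 = -2.522.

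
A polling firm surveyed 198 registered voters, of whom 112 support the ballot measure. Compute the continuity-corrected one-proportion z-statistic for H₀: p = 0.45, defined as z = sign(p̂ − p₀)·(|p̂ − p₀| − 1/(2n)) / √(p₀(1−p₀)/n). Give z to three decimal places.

With x = 112 successes in n = 198, p̂ = 0.56566. p̂ − p₀ = 0.115657.
1/(2n) = 0.002525.
Corrected numerator: |0.115657| − 0.002525 = 0.113132.
SE₀ = √(0.45·0.55/198) = 0.035355.
z = +0.113132/0.035355 = 3.200.

z = 3.200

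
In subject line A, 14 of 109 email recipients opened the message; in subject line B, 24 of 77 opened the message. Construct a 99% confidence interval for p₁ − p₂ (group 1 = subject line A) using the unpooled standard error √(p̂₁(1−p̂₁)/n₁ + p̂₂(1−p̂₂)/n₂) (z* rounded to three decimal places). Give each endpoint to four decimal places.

p̂₁ = 0.12844, p̂₂ = 0.31169, so the observed difference is -0.18325.
SE = √(0.001027004 + 0.002786217) = √0.003813221 = 0.061751.
z* = 2.576 at the 99% level. Margin = 2.576·0.061751 = 0.15907.
Interval: -0.18325 ± 0.15907 → (-0.3423, -0.0242).

(-0.3423, -0.0242)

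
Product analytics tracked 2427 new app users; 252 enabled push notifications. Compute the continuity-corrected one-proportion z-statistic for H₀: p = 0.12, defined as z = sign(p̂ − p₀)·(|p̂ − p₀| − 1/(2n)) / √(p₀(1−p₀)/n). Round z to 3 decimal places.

With x = 252 successes in n = 2427, p̂ = 0.10383. p̂ − p₀ = -0.016168.
1/(2n) = 0.000206.
Corrected numerator: |-0.016168| − 0.000206 = 0.015962.
SE₀ = √(0.12·0.88/2427) = 0.006596.
z = −0.015962/0.006596 = -2.420.

z = -2.420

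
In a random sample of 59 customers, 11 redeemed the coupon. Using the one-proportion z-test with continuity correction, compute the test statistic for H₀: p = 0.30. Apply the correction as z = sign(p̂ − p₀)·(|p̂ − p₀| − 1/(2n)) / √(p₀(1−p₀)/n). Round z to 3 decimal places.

z = -1.761

p̂ = 11/59 = 0.18644. p̂ − p₀ = -0.113559.
1/(2n) = 0.008475.
Corrected numerator: |-0.113559| − 0.008475 = 0.105084.
Under H₀, SE = √(p₀(1−p₀)/n) = √(0.30·0.70/59) = √0.003559322 = 0.059660.
z = −0.105084/0.059660 = -1.761.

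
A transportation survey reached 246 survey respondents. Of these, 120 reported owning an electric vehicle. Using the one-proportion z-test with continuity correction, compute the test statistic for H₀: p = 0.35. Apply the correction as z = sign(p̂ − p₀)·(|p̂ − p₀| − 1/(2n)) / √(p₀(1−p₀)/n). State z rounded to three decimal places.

z = 4.465

Sample proportion p̂ = 120/246 = 0.48780. p̂ − p₀ = 0.137805.
1/(2n) = 0.002033.
Corrected numerator: |0.137805| − 0.002033 = 0.135772.
SE₀ = √(0.35·0.65/246) = 0.030410.
z = +0.135772/0.030410 = 4.465.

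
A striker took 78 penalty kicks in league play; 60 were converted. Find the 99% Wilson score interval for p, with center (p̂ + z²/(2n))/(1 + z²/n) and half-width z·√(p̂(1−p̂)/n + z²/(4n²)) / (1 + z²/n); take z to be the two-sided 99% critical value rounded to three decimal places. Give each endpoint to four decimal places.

(0.6283, 0.8680)

p̂ = 60/78 = 0.76923; z = 2.576, so z² = 6.635776.
1 + z²/n = 1.085074.
Adjusted center: (0.76923 + z²/(2n))/1.085074 = 0.74812.
Radicand: p̂(1−p̂)/n + z²/(4n²) = 0.002275831 + 0.000272673 = 0.002548504.
Half-width = 2.576·√0.002548504/1.085074 = 0.11985.
Interval: 0.74812 ± 0.11985 → (0.6283, 0.8680).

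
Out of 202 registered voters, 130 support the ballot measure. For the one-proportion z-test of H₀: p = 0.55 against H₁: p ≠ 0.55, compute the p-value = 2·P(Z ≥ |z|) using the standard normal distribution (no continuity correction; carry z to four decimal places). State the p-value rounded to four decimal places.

With x = 130 successes in n = 202, p̂ = 0.64356.
Null standard error: √(0.55·0.45/202) = √0.001225248 = 0.035004.
z = (p̂ − p₀)/SE = (130/202 − 0.55)/0.035004 ≈ 2.6730.
p-value = 2·P(Z ≥ |z|) with z = 2.6730 → 0.0075.

p-value = 0.0075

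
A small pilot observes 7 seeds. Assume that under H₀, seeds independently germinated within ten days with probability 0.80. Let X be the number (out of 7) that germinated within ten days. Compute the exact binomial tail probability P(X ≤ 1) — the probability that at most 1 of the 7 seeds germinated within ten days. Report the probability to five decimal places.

X ~ Binomial(n=7, p=0.80).
P(X ≤ 1) = C(7,0)·0.80^0·0.20^7 + C(7,1)·0.80^1·0.20^6.
= 0.000013 + 0.000358 = 0.00037.

P = 0.00037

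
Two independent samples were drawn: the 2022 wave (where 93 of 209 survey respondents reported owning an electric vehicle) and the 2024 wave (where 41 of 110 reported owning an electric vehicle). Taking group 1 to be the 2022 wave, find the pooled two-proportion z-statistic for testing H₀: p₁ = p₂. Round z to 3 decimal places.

p̂₁ = 93/209 = 0.44498, p̂₂ = 41/110 = 0.37273.
Pooled p̂ = (93+41)/(209+110) = 134/319 = 0.42006.
Pooled SE = √[0.2436100·0.01387560] ≈ 0.058140.
z = 0.07225/0.058140 = 1.243.

z = 1.243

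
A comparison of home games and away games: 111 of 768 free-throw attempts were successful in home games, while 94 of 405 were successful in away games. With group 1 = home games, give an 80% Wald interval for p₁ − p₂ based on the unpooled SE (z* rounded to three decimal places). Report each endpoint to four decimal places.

p̂₁ = 111/768 = 0.14453, p̂₂ = 94/405 = 0.23210; p̂₁ − p̂₂ = -0.08757.
Unpooled SE = √(p̂₁(1−p̂₁)/n₁ + p̂₂(1−p̂₂)/n₂) = √(0.000160992 + 0.000440071) = 0.024517.
The 80% critical value is z* = 1.282. Margin = 1.282·0.024517 = 0.03143.
So the interval runs from -0.1190 to -0.0561.

(-0.1190, -0.0561)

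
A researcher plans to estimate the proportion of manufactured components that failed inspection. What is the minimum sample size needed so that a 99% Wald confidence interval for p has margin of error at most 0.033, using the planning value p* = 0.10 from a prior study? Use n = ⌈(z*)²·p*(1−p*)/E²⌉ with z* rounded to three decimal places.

z* = 2.576 at the 99% level.
p*(1−p*) = 0.10·0.90 = 0.0900.
Required n before rounding: 6.635776 × 0.0900 / 0.033² = 548.411.
⌈548.411⌉ = 549.

n = 549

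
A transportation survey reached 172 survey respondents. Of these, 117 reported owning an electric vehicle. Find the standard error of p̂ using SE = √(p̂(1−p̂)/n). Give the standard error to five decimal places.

The sample proportion is 117/172 = 0.68023.
p̂(1−p̂) = 0.68023·0.31977 = 0.217517.
SE = √(0.217517/172) = 0.03556.

SE = 0.03556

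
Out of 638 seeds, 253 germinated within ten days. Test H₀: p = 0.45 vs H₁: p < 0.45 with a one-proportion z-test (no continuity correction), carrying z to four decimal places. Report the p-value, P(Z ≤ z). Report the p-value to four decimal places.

p-value = 0.0033

The sample proportion is 253/638 = 0.39655.
SE₀ = √(0.45·0.55/638) = 0.019696.
z = (p̂ − p₀)/SE = (253/638 − 0.45)/0.019696 ≈ -2.7137.
p-value = P(Z ≤ z) with z = -2.7137 → 0.0033.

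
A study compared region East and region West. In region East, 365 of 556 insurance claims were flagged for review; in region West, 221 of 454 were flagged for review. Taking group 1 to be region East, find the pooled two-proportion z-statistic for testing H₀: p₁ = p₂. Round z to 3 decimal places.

z = 5.436

p̂₁ = 365/556 = 0.65647, p̂₂ = 221/454 = 0.48678.
Pooled p̂ = (365+221)/(556+454) = 586/1010 = 0.58020.
Pooled SE = √[0.2435683·0.00400120] ≈ 0.031218.
z = 0.16969/0.031218 = 5.436.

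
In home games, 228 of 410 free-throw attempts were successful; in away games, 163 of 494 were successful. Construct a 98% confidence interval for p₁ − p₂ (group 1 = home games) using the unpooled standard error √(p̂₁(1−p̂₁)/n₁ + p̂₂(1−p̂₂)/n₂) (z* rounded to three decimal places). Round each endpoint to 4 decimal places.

(0.1508, 0.3015)

p̂₁ = 228/410 = 0.55610, p̂₂ = 163/494 = 0.32996; p̂₁ − p̂₂ = 0.22614.
Unpooled SE = √(p̂₁(1−p̂₁)/n₁ + p̂₂(1−p̂₂)/n₂) = √(0.000602081 + 0.000447543) = 0.032398.
The 98% critical value is z* = 2.326. Margin of error = 0.07536.
So the interval runs from 0.1508 to 0.3015.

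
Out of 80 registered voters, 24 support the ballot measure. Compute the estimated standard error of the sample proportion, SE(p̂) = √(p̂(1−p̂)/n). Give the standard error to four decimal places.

SE = 0.0512

Sample proportion p̂ = 24/80 = 0.30000.
p̂(1−p̂) = 0.30000·0.70000 = 0.210000.
SE = √(0.210000/80) = √0.002625000 = 0.0512.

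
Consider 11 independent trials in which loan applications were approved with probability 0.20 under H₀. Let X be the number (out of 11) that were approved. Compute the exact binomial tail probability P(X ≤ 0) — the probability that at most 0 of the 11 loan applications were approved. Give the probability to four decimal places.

X ~ Binomial(n=11, p=0.20).
P(X ≤ 0) = C(11,0)·0.20^0·0.80^11.
= 0.085899 = 0.0859.

P = 0.0859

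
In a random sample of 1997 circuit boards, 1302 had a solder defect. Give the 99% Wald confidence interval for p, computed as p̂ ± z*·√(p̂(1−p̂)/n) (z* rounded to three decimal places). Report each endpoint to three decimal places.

(0.625, 0.679)

With x = 1302 successes in n = 1997, p̂ = 0.65198.
Standard error of p̂: √(0.226903/1997) = √0.000113622 = 0.010659.
z* = 2.576 at the 99% level.
Margin = 2.576·0.010659 = 0.02746.
So the interval runs from 0.625 to 0.679.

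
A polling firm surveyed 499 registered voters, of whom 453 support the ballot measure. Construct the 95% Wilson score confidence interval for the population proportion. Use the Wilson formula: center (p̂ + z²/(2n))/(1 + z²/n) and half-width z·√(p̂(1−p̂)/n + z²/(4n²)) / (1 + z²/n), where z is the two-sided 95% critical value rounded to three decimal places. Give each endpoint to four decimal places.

Here p̂ = 453/499 = 0.90782 and z = 1.960 (z² = 3.841600).
Denominator 1 + z²/n = 1 + 3.841600/499 = 1.007699.
Center = (0.90782 + 0.003849)/1.007699 = 0.90470.
Radicand: p̂(1−p̂)/n + z²/(4n²) = 0.000167708 + 0.000003857 = 0.000171565.
Half-width = 1.960·√0.000171565/1.007699 = 0.02548.
Interval: 0.90470 ± 0.02548 → (0.8792, 0.9302).

(0.8792, 0.9302)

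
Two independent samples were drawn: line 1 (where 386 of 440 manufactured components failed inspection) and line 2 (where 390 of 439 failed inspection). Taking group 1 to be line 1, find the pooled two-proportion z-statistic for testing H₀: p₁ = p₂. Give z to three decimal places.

p̂₁ = 386/440 = 0.87727, p̂₂ = 390/439 = 0.88838.
Pooled p̂ = (386+390)/(440+439) = 776/879 = 0.88282.
Pooled SE = √[0.1034478·0.00455063] ≈ 0.021697.
z = -0.01111/0.021697 = -0.512.

z = -0.512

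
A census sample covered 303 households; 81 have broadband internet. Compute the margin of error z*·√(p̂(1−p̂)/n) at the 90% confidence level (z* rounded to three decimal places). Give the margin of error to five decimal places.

p̂ = 81/303 = 0.26733.
Standard error of p̂: √(0.195863/303) = √0.000646413 = 0.025425.
z* = 1.645 at the 90% level.
Margin of error = z*·SE = 1.645 × 0.025425 = 0.04182.

ME = 0.04182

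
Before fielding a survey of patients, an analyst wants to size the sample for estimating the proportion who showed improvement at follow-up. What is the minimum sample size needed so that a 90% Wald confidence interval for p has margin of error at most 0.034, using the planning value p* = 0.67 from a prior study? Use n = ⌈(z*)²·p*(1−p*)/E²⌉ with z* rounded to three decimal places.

n = 518

z* = 1.645 at the 90% level.
p*(1−p*) = 0.67·0.33 = 0.2211.
Required n before rounding: 2.706025 × 0.2211 / 0.034² = 517.562.
⌈517.562⌉ = 518.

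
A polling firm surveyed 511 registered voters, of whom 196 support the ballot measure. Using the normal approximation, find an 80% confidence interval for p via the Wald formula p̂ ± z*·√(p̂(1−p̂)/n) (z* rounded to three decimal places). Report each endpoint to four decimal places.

Sample proportion p̂ = 196/511 = 0.38356.
SE = √(p̂(1−p̂)/n) = √(0.236442/511) = 0.021511.
For 80% confidence, z* = 1.282.
Margin of error: 1.282 × 0.021511 = 0.02758.
So the interval runs from 0.3560 to 0.4111.

(0.3560, 0.4111)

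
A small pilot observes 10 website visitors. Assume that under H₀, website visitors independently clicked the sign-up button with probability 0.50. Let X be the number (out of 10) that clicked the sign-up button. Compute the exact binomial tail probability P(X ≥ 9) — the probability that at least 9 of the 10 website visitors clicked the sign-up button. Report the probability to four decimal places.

X is binomial with n = 10 and p = 0.50.
P(X ≥ 9) = C(10,9)·0.50^9·0.50^1 + C(10,10)·0.50^10·0.50^0.
= 0.009766 + 0.000977 = 0.0107.

P = 0.0107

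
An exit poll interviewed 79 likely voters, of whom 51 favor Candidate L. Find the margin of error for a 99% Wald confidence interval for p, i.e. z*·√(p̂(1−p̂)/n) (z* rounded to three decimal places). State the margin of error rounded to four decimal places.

The sample proportion is 51/79 = 0.64557.
SE = √(p̂(1−p̂)/n) = √(0.228809/79) = 0.053817.
The 99% critical value is z* = 2.576.
Margin of error = z*·SE = 2.576 × 0.053817 = 0.1386.

ME = 0.1386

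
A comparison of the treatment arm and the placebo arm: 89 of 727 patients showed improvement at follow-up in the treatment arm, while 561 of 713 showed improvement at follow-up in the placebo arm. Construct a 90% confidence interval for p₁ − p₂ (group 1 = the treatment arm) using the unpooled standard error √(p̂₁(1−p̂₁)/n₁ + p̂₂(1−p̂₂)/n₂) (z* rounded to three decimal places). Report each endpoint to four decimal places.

(-0.6966, -0.6322)

p̂₁ = 89/727 = 0.12242, p̂₂ = 561/713 = 0.78682; p̂₁ − p̂₂ = -0.66440.
Unpooled SE = √(p̂₁(1−p̂₁)/n₁ + p̂₂(1−p̂₂)/n₂) = √(0.000147777 + 0.000235254) = 0.019571.
The 90% critical value is z* = 1.645. Margin of error = 0.03219.
Interval: -0.66440 ± 0.03219 → (-0.6966, -0.6322).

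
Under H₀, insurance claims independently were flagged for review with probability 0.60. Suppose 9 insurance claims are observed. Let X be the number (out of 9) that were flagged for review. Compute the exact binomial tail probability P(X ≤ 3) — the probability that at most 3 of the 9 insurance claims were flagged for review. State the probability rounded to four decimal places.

P = 0.0994

X ~ Binomial(n=9, p=0.60).
P(X ≤ 3) = C(9,0)·0.60^0·0.40^9 + C(9,1)·0.60^1·0.40^8 + C(9,2)·0.60^2·0.40^7 + C(9,3)·0.60^3·0.40^6.
= 0.000262 + 0.003539 + 0.021234 + 0.074318 = 0.0994.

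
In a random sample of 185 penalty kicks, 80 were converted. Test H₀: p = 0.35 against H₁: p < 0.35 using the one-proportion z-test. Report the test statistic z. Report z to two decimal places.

z = 2.35

With x = 80 successes in n = 185, p̂ = 0.43243.
Null standard error: √(0.35·0.65/185) = √0.001229730 = 0.035068.
z = (0.43243 − 0.35)/0.035068 = 0.08243/0.035068 = 2.35.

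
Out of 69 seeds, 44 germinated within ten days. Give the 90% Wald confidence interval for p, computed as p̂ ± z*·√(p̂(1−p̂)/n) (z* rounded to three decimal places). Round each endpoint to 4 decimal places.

p̂ = 44/69 = 0.63768.
SE(p̂) = √(0.63768·0.36232/69) = 0.057866.
For 90% confidence, z* = 1.645.
Margin = 1.645·0.057866 = 0.09519.
So the interval runs from 0.5425 to 0.7329.

(0.5425, 0.7329)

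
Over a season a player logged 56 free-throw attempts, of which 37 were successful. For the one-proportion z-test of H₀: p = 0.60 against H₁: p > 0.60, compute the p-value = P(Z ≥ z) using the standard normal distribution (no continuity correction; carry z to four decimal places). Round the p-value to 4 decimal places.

p̂ = 37/56 = 0.66071.
Null standard error: √(0.60·0.40/56) = √0.004285714 = 0.065465.
Test statistic (full precision, shown to 4 dp): z = (37/56 − 0.60)/SE₀ ≈ 0.9274.
p-value = P(Z ≥ z) with z = 0.9274 → 0.1769.

p-value = 0.1769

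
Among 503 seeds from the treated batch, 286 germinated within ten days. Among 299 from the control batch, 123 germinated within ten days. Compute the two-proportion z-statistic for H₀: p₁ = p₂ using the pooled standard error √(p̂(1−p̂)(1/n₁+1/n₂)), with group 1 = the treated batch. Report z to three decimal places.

Sample proportions: p̂₁ = 286/503 = 0.56859 and p̂₂ = 123/299 = 0.41137.
Pooled p̂ = (286+123)/(503+299) = 409/802 = 0.50998.
Pooled SE = √[0.2499005·0.00533255] ≈ 0.036505.
z = 0.15722/0.036505 = 4.307.

z = 4.307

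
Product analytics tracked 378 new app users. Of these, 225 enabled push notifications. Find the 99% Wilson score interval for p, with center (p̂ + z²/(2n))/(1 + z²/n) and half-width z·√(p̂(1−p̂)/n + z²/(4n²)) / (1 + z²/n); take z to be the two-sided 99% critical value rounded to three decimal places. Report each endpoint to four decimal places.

Here p̂ = 225/378 = 0.59524 and z = 2.576 (z² = 6.635776).
Denominator 1 + z²/n = 1 + 6.635776/378 = 1.017555.
Center = (0.59524 + 0.008777)/1.017555 = 0.59360.
Radicand: p̂(1−p̂)/n + z²/(4n²) = 0.000637380 + 0.000011610 = 0.000648990.
Half-width = 2.576·√0.000648990/1.017555 = 0.06449.
So the interval runs from 0.5291 to 0.6581.

(0.5291, 0.6581)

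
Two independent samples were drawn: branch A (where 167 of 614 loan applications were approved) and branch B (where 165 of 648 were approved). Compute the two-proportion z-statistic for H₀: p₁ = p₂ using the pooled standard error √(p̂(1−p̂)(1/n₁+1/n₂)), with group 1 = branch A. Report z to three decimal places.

z = 0.700

p̂₁ = 167/614 = 0.27199, p̂₂ = 165/648 = 0.25463.
Pooled p̂ = (167+165)/(614+648) = 332/1262 = 0.26307.
Pooled SE = √[0.1938663·0.00317187] ≈ 0.024798.
z = 0.01736/0.024798 = 0.700.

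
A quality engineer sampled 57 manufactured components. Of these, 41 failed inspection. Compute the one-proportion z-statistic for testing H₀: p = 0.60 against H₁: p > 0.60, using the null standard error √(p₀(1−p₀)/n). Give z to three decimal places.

The sample proportion is 41/57 = 0.71930.
SE₀ = √(0.60·0.40/57) = 0.064889.
Test statistic: z = 0.11930/0.064889 = 1.839.

z = 1.839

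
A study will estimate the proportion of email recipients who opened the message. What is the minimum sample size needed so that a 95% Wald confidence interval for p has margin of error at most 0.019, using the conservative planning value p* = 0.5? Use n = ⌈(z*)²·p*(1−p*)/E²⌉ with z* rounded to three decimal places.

n = 2661

z* = 1.960 at the 95% level.
p*(1−p*) = 0.50·0.50 = 0.2500.
(z*)²·p*(1−p*)/E² = 3.841600·0.2500/0.000361 = 2660.388.
Rounding up, n = 2661.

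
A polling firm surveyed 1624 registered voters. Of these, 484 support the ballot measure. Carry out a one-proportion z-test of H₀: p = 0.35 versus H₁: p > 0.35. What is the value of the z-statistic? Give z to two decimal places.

With x = 484 successes in n = 1624, p̂ = 0.29803.
SE₀ = √(0.35·0.65/1624) = 0.011836.
z = (p̂ − p₀)/SE = (0.29803 − 0.35)/0.011836 = -4.39.

z = -4.39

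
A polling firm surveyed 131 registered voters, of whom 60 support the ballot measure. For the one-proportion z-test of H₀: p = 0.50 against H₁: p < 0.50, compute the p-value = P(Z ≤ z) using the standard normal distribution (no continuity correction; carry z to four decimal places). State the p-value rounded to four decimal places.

With x = 60 successes in n = 131, p̂ = 0.45802.
Null standard error: √(0.50·0.50/131) = √0.001908397 = 0.043685.
z = (p̂ − p₀)/SE = (60/131 − 0.50)/0.043685 ≈ -0.9611.
From the standard normal, P(Z ≤ z) = 0.1683.

p-value = 0.1683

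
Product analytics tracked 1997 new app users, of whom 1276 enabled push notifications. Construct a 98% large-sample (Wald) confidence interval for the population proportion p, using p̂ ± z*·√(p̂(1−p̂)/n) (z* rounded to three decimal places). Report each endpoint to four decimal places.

Sample proportion p̂ = 1276/1997 = 0.63896.
SE = √(p̂(1−p̂)/n) = √(0.230691/1997) = 0.010748.
The 98% critical value is z* = 2.326.
Margin of error: 2.326 × 0.010748 = 0.02500.
CI: 0.63896 ± 0.02500 = (0.6140, 0.6640).

(0.6140, 0.6640)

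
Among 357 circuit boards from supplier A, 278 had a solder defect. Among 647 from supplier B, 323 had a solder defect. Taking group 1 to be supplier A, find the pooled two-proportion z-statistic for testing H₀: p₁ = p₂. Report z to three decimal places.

z = 8.648

p̂₁ = 278/357 = 0.77871, p̂₂ = 323/647 = 0.49923.
Pooling: p̂ = 601/1004 = 0.59861.
Pooled SE = √[0.2402769·0.00434672] ≈ 0.032317.
z = (p̂₁ − p̂₂)/SE = (0.77871 − 0.49923)/0.032317 = 0.27948/0.032317 = 8.648.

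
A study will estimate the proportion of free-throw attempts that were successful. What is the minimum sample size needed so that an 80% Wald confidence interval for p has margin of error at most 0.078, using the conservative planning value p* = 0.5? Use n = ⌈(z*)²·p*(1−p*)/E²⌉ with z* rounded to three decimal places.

The 80% critical value is z* = 1.282.
p*(1−p*) = 0.50·0.50 = 0.2500.
Required n before rounding: 1.643524 × 0.2500 / 0.078² = 67.535.
⌈67.535⌉ = 68.

n = 68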